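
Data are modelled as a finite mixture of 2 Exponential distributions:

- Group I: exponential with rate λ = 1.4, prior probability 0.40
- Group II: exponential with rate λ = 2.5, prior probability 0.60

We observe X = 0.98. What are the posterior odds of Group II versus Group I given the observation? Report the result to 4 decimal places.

Since P(k|x) ∝ P(Z=k) f_k(x), the posterior odds are P(Z=i) f_i(x) / (P(Z=j) f_j(x)).
Exponential densities:
  L_I = 1.4·e^(−1.4·0.98) = 1.4·e^(−1.3720) = 0.355039
  L_II = 2.5·e^(−2.5·0.98) = 2.5·e^(−2.4500) = 0.215734
Odds = (0.60/0.40) × (0.215734/0.355039) = 1.5 × 0.607635 ≈ 0.9115

0.9115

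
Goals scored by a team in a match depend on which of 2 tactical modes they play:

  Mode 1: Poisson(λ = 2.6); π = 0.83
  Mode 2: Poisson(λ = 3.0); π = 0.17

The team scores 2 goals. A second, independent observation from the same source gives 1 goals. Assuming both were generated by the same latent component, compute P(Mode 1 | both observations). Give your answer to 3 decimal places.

By Bayes' theorem, P(k | x) = π_k f_k(x) / Σ_j π_j f_j(x).
Since both observations come from the same component, the likelihood for component k is f_k(x₁)·f_k(x₂).
  f_1 = [e^(−2.6)·2.6^2/2! = 0.251045] × [0.193111] = 0.0484796
  f_2 = [e^(−3.0)·3.0^2/2! = 0.224042] × [0.149361] = 0.0334632
Unnormalised posteriors:
  π_1·f_1 = 0.83 × 0.0484796 = 0.040238
  π_2·f_2 = 0.17 × 0.0334632 = 0.00568874
Denominator: 0.040238 + 0.00568874 = 0.0459268
P(Mode 1 | data) ≈ 0.876

0.876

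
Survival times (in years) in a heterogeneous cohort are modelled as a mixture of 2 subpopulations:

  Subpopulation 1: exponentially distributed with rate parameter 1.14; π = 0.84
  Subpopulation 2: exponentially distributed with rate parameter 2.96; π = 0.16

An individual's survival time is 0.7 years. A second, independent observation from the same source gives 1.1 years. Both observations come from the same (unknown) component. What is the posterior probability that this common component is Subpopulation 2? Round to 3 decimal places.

Apply Bayes' rule: the posterior for each component is proportional to its prior times its likelihood at x.
Since both observations come from the same component, the likelihood for component k is f_k(x₁)·f_k(x₂).
  p_1 = [1.14·e^(−1.14·0.7) = 1.14·e^(−0.7980) = 0.513261] × [0.325312] = 0.16697
  p_2 = [2.96·e^(−2.96·0.7) = 2.96·e^(−2.0720) = 0.372764] × [0.114085] = 0.0425268
Weight by the priors:
  π_1·p_1 = 0.84 × 0.16697 = 0.140254
  π_2·p_2 = 0.16 × 0.0425268 = 0.00680428
Denominator: 0.140254 + 0.00680428 = 0.147059
Responsibility of Subpopulation 2: 0.00680428 / 0.147059 ≈ 0.046

0.046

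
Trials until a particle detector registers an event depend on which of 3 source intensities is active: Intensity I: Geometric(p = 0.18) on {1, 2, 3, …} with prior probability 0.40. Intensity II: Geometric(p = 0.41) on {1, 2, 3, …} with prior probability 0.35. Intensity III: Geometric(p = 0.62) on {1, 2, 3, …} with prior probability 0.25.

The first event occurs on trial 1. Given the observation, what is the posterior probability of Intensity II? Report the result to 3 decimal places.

0.387

By Bayes' theorem, P(k | x) = π_k f_k(x) / Σ_j π_j f_j(x).
Component likelihoods at x = 1:
  L_I = 0.18·(1−0.18)^0 = 0.18·1 = 0.18
  L_II = 0.41·(1−0.41)^0 = 0.41·1 = 0.41
  L_III = 0.62·(1−0.62)^0 = 0.62·1 = 0.62
Multiply by the mixture weights:
  π_I·L_I = 0.40 × 0.18 = 0.072
  π_II·L_II = 0.35 × 0.41 = 0.1435
  π_III·L_III = 0.25 × 0.62 = 0.155
Marginal: 0.072 + 0.1435 + 0.155 = 0.3705
Responsibility of Intensity II: 0.1435 / 0.3705 ≈ 0.387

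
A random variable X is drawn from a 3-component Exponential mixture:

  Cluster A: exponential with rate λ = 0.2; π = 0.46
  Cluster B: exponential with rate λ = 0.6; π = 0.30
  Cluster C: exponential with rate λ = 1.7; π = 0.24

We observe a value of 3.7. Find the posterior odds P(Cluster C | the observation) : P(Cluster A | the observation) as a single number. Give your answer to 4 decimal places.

Posterior odds = (P(Z=i) f_i(x)) / (P(Z=j) f_j(x)); the normalising sum cancels.
Exponential densities:
  f_A = 0.2·e^(−0.2·3.7) = 0.2·e^(−0.7400) = 0.0954228
  f_B = 0.6·e^(−0.6·3.7) = 0.6·e^(−2.2200) = 0.0651655
  f_C = 1.7·e^(−1.7·3.7) = 1.7·e^(−6.2900) = 0.00315309
Odds = (0.24/0.46) × (0.00315309/0.0954228) = 0.521739 × 0.0330434 ≈ 0.0172

0.0172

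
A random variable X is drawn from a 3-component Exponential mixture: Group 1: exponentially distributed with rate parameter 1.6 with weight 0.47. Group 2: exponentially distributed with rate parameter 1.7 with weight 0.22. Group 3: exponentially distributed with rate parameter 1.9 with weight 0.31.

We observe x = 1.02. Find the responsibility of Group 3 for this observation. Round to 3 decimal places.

The responsibility of component k is w_k f_k(x) divided by Σ_j w_j f_j(x).
Component likelihoods at x = 1.02:
  L_1 = 0.312861
  L_2 = 0.30018
  L_3 = 0.273584
Weight by the priors:
  w_1·L_1 = 0.47 × 0.312861 = 0.147045
  w_2·L_2 = 0.22 × 0.30018 = 0.0660397
  w_3·L_3 = 0.31 × 0.273584 = 0.0848111
Denominator: 0.147045 + 0.0660397 + 0.0848111 = 0.297895
P(Group 3 | 1.02) = 0.0848111 / 0.297895 ≈ 0.285

0.285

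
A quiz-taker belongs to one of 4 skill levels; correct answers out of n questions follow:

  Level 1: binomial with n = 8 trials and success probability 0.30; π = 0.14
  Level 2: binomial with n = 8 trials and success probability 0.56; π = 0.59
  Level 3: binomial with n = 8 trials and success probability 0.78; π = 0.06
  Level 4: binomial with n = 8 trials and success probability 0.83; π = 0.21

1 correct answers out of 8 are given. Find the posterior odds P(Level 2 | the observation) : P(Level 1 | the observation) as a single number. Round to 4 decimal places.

0.3050

Posterior odds = (π_i f_i(x)) / (π_j f_j(x)); the normalising sum cancels.
Binomial probabilities:
  L_1 = C(8,1)·0.30^1·0.70^7 = 8·0.3·0.0823543 = 0.19765
  L_2 = C(8,1)·0.56^1·0.44^7 = 8·0.56·0.00319278 = 0.0143036
  L_3 = C(8,1)·0.78^1·0.22^7 = 8·0.78·2.49436e-05 = 0.000155648
  L_4 = C(8,1)·0.83^1·0.17^7 = 8·0.83·4.10339e-06 = 2.72465e-05
Odds = (0.59/0.14) × (0.0143036/0.19765) = 4.21429 × 0.0723684 ≈ 0.3050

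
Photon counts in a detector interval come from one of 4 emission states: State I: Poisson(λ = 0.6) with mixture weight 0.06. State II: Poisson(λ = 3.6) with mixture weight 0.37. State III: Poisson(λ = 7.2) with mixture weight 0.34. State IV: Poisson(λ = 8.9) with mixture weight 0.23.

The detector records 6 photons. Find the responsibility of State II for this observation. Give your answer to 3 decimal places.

0.302

By Bayes' theorem, P(k | x) = P(Z=k) f_k(x) / Σ_j P(Z=j) f_j(x).
Component likelihoods at x = 6 photons:
  L_I = e^(−0.6)·0.6^6/6! = 3.5563e-05
  L_II = e^(−3.6)·3.6^6/6! = 0.0826081
  L_III = e^(−7.2)·7.2^6/6! = 0.144458
  L_IV = e^(−8.9)·8.9^6/6! = 0.0941427
Weight by the priors:
  P(Z=I)·L_I = 0.06 × 3.5563e-05 = 2.13378e-06
  P(Z=II)·L_II = 0.37 × 0.0826081 = 0.030565
  P(Z=III)·L_III = 0.34 × 0.144458 = 0.0491158
  P(Z=IV)·L_IV = 0.23 × 0.0941427 = 0.0216528
Denominator: 2.13378e-06 + 0.030565 + 0.0491158 + 0.0216528 = 0.101336
P(State II | the observation) = 0.030565 / 0.101336 ≈ 0.302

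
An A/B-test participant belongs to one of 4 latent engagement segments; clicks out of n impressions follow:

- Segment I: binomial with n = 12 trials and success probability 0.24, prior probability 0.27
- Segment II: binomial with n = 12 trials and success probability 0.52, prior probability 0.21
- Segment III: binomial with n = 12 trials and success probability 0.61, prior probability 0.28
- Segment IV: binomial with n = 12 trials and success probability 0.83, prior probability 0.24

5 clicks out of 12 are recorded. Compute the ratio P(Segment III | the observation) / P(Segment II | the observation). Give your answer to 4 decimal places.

0.6924

Since P(k|x) ∝ π_k f_k(x), the posterior odds are π_i f_i(x) / (π_j f_j(x)).
Binomial probabilities:
  p_I = C(12,5)·0.24^5·0.76^7 = 792·0.000796262·0.146452 = 0.0923584
  p_II = C(12,5)·0.52^5·0.48^7 = 792·0.0380204·0.00587068 = 0.176779
  p_III = C(12,5)·0.61^5·0.39^7 = 792·0.0844596·0.00137231 = 0.0917966
  p_IV = C(12,5)·0.83^5·0.17^7 = 792·0.393904·4.10339e-06 = 0.00128014
0.025703 / 0.0371236 ≈ 0.6924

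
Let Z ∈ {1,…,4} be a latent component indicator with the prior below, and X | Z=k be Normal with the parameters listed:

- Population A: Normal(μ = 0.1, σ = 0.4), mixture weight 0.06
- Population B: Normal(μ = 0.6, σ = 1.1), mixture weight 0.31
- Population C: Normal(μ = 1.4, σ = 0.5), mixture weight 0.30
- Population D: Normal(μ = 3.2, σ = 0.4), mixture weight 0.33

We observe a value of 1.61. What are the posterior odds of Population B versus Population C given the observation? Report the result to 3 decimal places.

Since P(k|x) ∝ π_k f_k(x), the posterior odds are π_i f_i(x) / (π_j f_j(x)).
Evaluate each component's likelihood at the observed value:
  L_A = (1/(0.4·√(2π)))·exp(−(1.61−0.1)²/(2·0.4²)) = 0.997356·exp(-7.12531) = 0.000802354
  L_B = (1/(1.1·√(2π)))·exp(−(1.61−0.6)²/(2·1.1²)) = 0.362675·exp(-0.42153) = 0.23793
  L_C = (1/(0.5·√(2π)))·exp(−(1.61−1.4)²/(2·0.5²)) = 0.797885·exp(-0.08820) = 0.730525
  L_D = (1/(0.4·√(2π)))·exp(−(1.61−3.2)²/(2·0.4²)) = 0.997356·exp(-7.90031) = 0.000369648
0.0737584 / 0.219158 ≈ 0.337

0.337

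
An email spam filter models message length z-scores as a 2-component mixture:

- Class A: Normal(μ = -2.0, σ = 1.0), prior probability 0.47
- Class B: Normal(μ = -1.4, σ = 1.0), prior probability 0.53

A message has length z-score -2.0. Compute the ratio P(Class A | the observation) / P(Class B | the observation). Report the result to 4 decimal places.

1.0617

Since P(k|x) ∝ w_k f_k(x), the posterior odds are w_i f_i(x) / (w_j f_j(x)).
Component likelihoods at x = -2.0:
  L_A = (1/(1.0·√(2π)))·exp(−(-2.0−-2.0)²/(2·1.0²)) = 0.398942·exp(-0.00000) = 0.398942
  L_B = (1/(1.0·√(2π)))·exp(−(-2.0−-1.4)²/(2·1.0²)) = 0.398942·exp(-0.18000) = 0.333225
Posterior odds = (w_A·L_A) / (w_B·L_B) = (0.47·0.398942) / (0.53·0.333225) = 0.187503 / 0.176609 ≈ 1.0617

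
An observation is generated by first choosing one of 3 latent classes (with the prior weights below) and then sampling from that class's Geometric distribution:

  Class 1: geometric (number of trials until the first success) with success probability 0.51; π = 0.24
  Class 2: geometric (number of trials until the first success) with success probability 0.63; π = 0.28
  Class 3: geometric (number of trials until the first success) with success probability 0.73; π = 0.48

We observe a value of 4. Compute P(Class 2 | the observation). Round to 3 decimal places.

0.296

P(component k | x) = P(Z=k)·f_k(x) / marginal(x), where marginal(x) = Σ_j P(Z=j)·f_j(x).
Evaluate each component's likelihood at the observed value:
  p_1 = 0.51·(1−0.51)^3 = 0.51·0.117649 = 0.060001
  p_2 = 0.63·(1−0.63)^3 = 0.63·0.050653 = 0.0319114
  p_3 = 0.73·(1−0.73)^3 = 0.73·0.019683 = 0.0143686
Prior × likelihood for each component:
  P(Z=1)·p_1 = 0.24 × 0.060001 = 0.0144002
  P(Z=2)·p_2 = 0.28 × 0.0319114 = 0.00893519
  P(Z=3)·p_3 = 0.48 × 0.0143686 = 0.00689692
Sum: 0.0144002 + 0.00893519 + 0.00689692 = 0.0302324
So the posterior for Class 2 is 0.00893519 / 0.0302324 ≈ 0.296.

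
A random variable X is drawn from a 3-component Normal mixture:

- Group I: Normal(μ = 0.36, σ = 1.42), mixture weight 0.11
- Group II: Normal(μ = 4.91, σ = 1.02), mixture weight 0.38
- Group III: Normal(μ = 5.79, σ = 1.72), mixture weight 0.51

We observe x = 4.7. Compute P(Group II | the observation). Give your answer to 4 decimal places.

P(component k | x) = π_k·f_k(x) / marginal(x), where marginal(x) = Σ_j π_j·f_j(x).
Evaluate each component's likelihood at the observed value:
  L_I = (1/(1.42·√(2π)))·exp(−(4.7−0.36)²/(2·1.42²)) = 0.280945·exp(-4.67060) = 0.00263151
  L_II = (1/(1.02·√(2π)))·exp(−(4.7−4.91)²/(2·1.02²)) = 0.391120·exp(-0.02119) = 0.382918
  L_III = (1/(1.72·√(2π)))·exp(−(4.7−5.79)²/(2·1.72²)) = 0.231943·exp(-0.20080) = 0.189747
Multiply by the mixture weights:
  π_I·L_I = 0.11 × 0.00263151 = 0.000289466
  π_II·L_II = 0.38 × 0.382918 = 0.145509
  π_III·L_III = 0.51 × 0.189747 = 0.0967709
Sum: 0.000289466 + 0.145509 + 0.0967709 = 0.242569
So the posterior for Group II is 0.145509 / 0.242569 ≈ 0.5999.

0.5999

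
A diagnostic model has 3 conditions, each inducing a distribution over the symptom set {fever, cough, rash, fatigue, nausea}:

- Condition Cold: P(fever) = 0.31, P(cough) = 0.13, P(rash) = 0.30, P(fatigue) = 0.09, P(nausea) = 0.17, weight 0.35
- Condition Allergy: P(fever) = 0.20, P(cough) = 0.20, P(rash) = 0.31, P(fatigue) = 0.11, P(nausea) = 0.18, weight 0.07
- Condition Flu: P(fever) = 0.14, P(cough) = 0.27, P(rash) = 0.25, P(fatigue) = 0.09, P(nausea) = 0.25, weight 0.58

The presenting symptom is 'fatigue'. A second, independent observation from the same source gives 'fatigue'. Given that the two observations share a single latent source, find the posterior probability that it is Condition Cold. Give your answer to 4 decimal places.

0.3383

P(component k | x) = P(Z=k)·f_k(x) / marginal(x), where marginal(x) = Σ_j P(Z=j)·f_j(x).
Since both observations come from the same component, the likelihood for component k is f_k(x₁)·f_k(x₂).
  L_Cold = [0.09] × [0.09] = 0.0081
  L_Allergy = [0.11] × [0.11] = 0.0121
  L_Flu = [0.09] × [0.09] = 0.0081
Unnormalised posteriors:
  P(Z=Cold)·L_Cold = 0.35 × 0.0081 = 0.002835
  P(Z=Allergy)·L_Allergy = 0.07 × 0.0121 = 0.000847
  P(Z=Flu)·L_Flu = 0.58 × 0.0081 = 0.004698
Sum: 0.002835 + 0.000847 + 0.004698 = 0.00838
So the posterior for Condition Cold is 0.002835 / 0.00838 ≈ 0.3383.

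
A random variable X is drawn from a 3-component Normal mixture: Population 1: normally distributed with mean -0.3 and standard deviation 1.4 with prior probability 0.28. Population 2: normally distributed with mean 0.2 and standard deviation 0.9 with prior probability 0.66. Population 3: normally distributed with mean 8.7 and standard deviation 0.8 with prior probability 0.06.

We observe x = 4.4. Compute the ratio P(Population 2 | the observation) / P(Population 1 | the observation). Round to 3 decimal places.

Since P(k|x) ∝ π_k f_k(x), the posterior odds are π_i f_i(x) / (π_j f_j(x)).
Evaluate each component's likelihood at the observed value:
  p_1 = (1/(1.4·√(2π)))·exp(−(4.4−-0.3)²/(2·1.4²)) = 0.284959·exp(-5.63520) = 0.00101729
  p_2 = (1/(0.9·√(2π)))·exp(−(4.4−0.2)²/(2·0.9²)) = 0.443269·exp(-10.88889) = 8.27338e-06
  p_3 = (1/(0.8·√(2π)))·exp(−(4.4−8.7)²/(2·0.8²)) = 0.498678·exp(-14.44531) = 2.65644e-07
Odds = (0.66/0.28) × (8.27338e-06/0.00101729) = 2.35714 × 0.00813278 ≈ 0.019

0.019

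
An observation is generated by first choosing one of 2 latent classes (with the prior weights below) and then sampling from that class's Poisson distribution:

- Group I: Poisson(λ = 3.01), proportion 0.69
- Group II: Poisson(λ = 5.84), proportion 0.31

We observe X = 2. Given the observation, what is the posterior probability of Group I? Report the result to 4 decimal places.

0.9093

P(component k | x) = w_k·f_k(x) / marginal(x), where marginal(x) = Σ_j w_j·f_j(x).
Evaluate each component's likelihood at the observed value:
  f_I = 0.223294
  f_II = 0.0496039
Weight by the priors:
  w_I·f_I = 0.69 × 0.223294 = 0.154073
  w_II·f_II = 0.31 × 0.0496039 = 0.0153772
Denominator: 0.154073 + 0.0153772 = 0.16945
P(Group I | data) ≈ 0.9093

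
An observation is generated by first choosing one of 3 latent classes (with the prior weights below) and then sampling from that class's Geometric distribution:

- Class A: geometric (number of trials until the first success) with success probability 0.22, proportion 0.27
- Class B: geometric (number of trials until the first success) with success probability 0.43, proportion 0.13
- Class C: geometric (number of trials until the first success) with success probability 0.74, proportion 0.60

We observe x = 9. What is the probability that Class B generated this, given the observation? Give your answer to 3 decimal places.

0.071

The responsibility of component k is π_k f_k(x) divided by Σ_j π_j f_j(x).
Component likelihoods at x = 9:
  p_A = 0.0301425
  p_B = 0.00479145
  p_C = 1.54532e-05
Unnormalised posteriors:
  π_A·p_A = 0.27 × 0.0301425 = 0.00813848
  π_B·p_B = 0.13 × 0.00479145 = 0.000622889
  π_C·p_C = 0.60 × 1.54532e-05 = 9.27192e-06
Denominator: 0.00813848 + 0.000622889 + 9.27192e-06 = 0.00877064
P(Class B | the observation) ≈ 0.071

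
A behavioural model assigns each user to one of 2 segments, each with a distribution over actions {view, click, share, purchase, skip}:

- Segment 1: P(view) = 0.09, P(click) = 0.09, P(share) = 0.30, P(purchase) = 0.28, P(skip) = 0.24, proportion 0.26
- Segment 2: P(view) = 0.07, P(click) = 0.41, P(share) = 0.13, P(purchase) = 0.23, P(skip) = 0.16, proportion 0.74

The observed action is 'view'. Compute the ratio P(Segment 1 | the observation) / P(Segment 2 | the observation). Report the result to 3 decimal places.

Posterior odds = (π_i f_i(x)) / (π_j f_j(x)); the normalising sum cancels.
Component likelihoods at x = 'view':
  p_1 = 0.09
  p_2 = 0.07
0.0234 / 0.0518 ≈ 0.452

0.452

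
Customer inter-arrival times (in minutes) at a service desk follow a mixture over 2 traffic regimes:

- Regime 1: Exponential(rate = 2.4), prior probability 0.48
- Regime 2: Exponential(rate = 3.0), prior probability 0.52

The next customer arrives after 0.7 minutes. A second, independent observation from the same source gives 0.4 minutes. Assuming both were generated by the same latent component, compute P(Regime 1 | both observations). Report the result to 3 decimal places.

0.533

Posterior ∝ prior × likelihood, so P(k | x) ∝ π_k f_k(x); normalise over all components.
Since both observations come from the same component, the likelihood for component k is f_k(x₁)·f_k(x₂).
  f_1 = [2.4·e^(−2.4·0.7) = 2.4·e^(−1.6800) = 0.447298] × [0.918943] = 0.411041
  f_2 = [3.0·e^(−3.0·0.7) = 3.0·e^(−2.1000) = 0.367369] × [0.903583] = 0.331949
Prior × likelihood for each component:
  π_1·f_1 = 0.48 × 0.411041 = 0.1973
  π_2·f_2 = 0.52 × 0.331949 = 0.172613
Marginal: 0.1973 + 0.172613 = 0.369913
So the posterior for Regime 1 is 0.1973 / 0.369913 ≈ 0.533.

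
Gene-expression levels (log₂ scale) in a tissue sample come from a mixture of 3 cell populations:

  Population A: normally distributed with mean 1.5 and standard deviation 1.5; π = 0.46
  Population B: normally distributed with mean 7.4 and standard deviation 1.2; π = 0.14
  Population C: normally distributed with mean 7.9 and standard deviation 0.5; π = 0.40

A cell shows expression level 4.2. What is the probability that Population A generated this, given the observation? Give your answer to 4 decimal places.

0.9479

P(component k | x) = w_k·f_k(x) / marginal(x), where marginal(x) = Σ_j w_j·f_j(x).
Evaluate each component's likelihood at the observed value:
  L_A = 0.0526334
  L_B = 0.00949666
  L_C = 1.02555e-12
Weight by the priors:
  w_A·L_A = 0.46 × 0.0526334 = 0.0242114
  w_B·L_B = 0.14 × 0.00949666 = 0.00132953
  w_C·L_C = 0.40 × 1.02555e-12 = 4.1022e-13
Denominator: 0.0242114 + 0.00132953 + 4.1022e-13 = 0.0255409
P(Population A | 4.2) = 0.0242114 / 0.0255409 ≈ 0.9479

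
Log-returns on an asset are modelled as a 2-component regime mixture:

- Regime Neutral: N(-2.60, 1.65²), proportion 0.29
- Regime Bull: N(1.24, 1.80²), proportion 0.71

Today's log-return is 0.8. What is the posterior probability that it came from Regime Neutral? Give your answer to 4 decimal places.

0.0521

The responsibility of component k is P(Z=k) f_k(x) divided by Σ_j P(Z=j) f_j(x).
Component likelihoods at x = 0.8:
  f_Neutral = (1/(1.65·√(2π)))·exp(−(0.8−-2.60)²/(2·1.65²)) = 0.241783·exp(-2.12305) = 0.0289333
  f_Bull = (1/(1.80·√(2π)))·exp(−(0.8−1.24)²/(2·1.80²)) = 0.221635·exp(-0.02988) = 0.215111
Weight by the priors:
  P(Z=Neutral)·f_Neutral = 0.29 × 0.0289333 = 0.00839065
  P(Z=Bull)·f_Bull = 0.71 × 0.215111 = 0.152729
Evidence: 0.00839065 + 0.152729 = 0.161119
So the posterior for Regime Neutral is 0.00839065 / 0.161119 ≈ 0.0521.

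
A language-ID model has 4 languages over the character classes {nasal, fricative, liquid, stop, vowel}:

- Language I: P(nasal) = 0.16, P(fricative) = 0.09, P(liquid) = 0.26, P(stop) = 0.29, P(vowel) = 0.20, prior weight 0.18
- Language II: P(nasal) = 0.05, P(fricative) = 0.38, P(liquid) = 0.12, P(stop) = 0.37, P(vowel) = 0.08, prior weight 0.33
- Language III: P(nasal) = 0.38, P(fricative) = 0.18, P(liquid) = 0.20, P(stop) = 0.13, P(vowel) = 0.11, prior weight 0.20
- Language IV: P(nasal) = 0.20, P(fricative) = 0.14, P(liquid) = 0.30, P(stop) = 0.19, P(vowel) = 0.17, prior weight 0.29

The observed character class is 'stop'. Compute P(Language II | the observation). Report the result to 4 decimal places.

0.4781

The responsibility of component k is π_k f_k(x) divided by Σ_j π_j f_j(x).
Component likelihoods at x = 'stop':
  p_I = 0.29
  p_II = 0.37
  p_III = 0.13
  p_IV = 0.19
Multiply by the mixture weights:
  π_I·p_I = 0.18 × 0.29 = 0.0522
  π_II·p_II = 0.33 × 0.37 = 0.1221
  π_III·p_III = 0.20 × 0.13 = 0.026
  π_IV·p_IV = 0.29 × 0.19 = 0.0551
Marginal: 0.0522 + 0.1221 + 0.026 + 0.0551 = 0.2554
P(Language II | data) ≈ 0.4781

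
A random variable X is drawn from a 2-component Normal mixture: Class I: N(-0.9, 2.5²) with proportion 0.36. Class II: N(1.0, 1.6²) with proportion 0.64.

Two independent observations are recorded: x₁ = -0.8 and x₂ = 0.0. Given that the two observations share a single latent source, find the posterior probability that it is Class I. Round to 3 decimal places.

0.331

The responsibility of component k is P(Z=k) f_k(x) divided by Σ_j P(Z=j) f_j(x).
Since both observations come from the same component, the likelihood for component k is f_k(x₁)·f_k(x₂).
  L_I = [0.159449] × [0.149564] = 0.0238479
  L_II = [0.132423] × [0.205101] = 0.02716
Unnormalised posteriors:
  P(Z=I)·L_I = 0.36 × 0.0238479 = 0.00858525
  P(Z=II)·L_II = 0.64 × 0.02716 = 0.0173824
Denominator: 0.00858525 + 0.0173824 = 0.0259677
P(Class I | data) = 0.00858525 / 0.0259677 ≈ 0.331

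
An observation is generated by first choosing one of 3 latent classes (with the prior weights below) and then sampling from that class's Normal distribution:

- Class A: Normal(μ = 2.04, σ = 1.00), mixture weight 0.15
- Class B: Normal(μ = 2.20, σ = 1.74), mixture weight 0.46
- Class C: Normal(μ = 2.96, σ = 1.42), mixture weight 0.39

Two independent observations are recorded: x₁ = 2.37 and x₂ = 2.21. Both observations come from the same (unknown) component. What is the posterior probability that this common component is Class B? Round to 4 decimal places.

0.3394

The responsibility of component k is π_k f_k(x) divided by Σ_j π_j f_j(x).
Since both observations come from the same component, the likelihood for component k is f_k(x₁)·f_k(x₂).
  p_A = [(1/(1.00·√(2π)))·exp(−(2.37−2.04)²/(2·1.00²)) = 0.398942·exp(-0.05445) = 0.377801] × [0.393219] = 0.148558
  p_B = [(1/(1.74·√(2π)))·exp(−(2.37−2.20)²/(2·1.74²)) = 0.229277·exp(-0.00477) = 0.228185] × [0.229273] = 0.0523169
  p_C = [(1/(1.42·√(2π)))·exp(−(2.37−2.96)²/(2·1.42²)) = 0.280945·exp(-0.08632) = 0.257712] × [0.244369] = 0.0629768
Multiply by the mixture weights:
  π_A·p_A = 0.15 × 0.148558 = 0.0222838
  π_B·p_B = 0.46 × 0.0523169 = 0.0240658
  π_C·p_C = 0.39 × 0.0629768 = 0.0245609
Evidence: 0.0222838 + 0.0240658 + 0.0245609 = 0.0709105
So the posterior for Class B is 0.0240658 / 0.0709105 ≈ 0.3394.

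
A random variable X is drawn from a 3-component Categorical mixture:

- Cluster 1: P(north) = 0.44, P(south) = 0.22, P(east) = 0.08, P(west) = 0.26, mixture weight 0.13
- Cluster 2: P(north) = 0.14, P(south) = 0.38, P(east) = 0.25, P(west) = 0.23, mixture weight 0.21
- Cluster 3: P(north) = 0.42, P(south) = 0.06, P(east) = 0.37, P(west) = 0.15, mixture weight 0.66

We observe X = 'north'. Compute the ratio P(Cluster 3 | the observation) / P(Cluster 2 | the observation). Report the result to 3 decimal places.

9.429

Only the two components matter; the odds are (π_i f_i(x)) / (π_j f_j(x)).
Evaluate each component's likelihood at the observed value:
  f_1 = P(north | comp) = 0.44
  f_2 = P(north | comp) = 0.14
  f_3 = P(north | comp) = 0.42
0.2772 / 0.0294 ≈ 9.429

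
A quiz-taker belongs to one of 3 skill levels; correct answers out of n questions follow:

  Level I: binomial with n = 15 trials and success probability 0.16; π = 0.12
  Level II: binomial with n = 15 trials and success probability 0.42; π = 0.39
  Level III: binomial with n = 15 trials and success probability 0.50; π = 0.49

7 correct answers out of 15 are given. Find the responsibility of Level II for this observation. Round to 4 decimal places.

0.4337

Apply Bayes' rule: the posterior for each component is proportional to its prior times its likelihood at x.
Evaluate each component's likelihood at the observed value:
  f_I = 0.00428176
  f_II = 0.189984
  f_III = 0.196381
Unnormalised posteriors:
  w_I·f_I = 0.12 × 0.00428176 = 0.000513812
  w_II·f_II = 0.39 × 0.189984 = 0.0740938
  w_III·f_III = 0.49 × 0.196381 = 0.0962265
Denominator: 0.000513812 + 0.0740938 + 0.0962265 = 0.170834
P(Level II | the observation) = 0.0740938 / 0.170834 ≈ 0.4337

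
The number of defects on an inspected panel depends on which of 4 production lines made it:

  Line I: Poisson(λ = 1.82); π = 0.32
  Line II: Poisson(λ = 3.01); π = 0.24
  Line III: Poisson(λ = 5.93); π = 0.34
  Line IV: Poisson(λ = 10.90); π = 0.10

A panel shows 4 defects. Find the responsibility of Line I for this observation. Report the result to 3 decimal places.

By Bayes' theorem, P(k | x) = w_k f_k(x) / Σ_j w_j f_j(x).
Component likelihoods at x = 4 defects:
  f_I = 0.0740727
  f_II = 0.168589
  f_III = 0.136975
  f_IV = 0.0108564
Weight by the priors:
  w_I·f_I = 0.32 × 0.0740727 = 0.0237033
  w_II·f_II = 0.24 × 0.168589 = 0.0404613
  w_III·f_III = 0.34 × 0.136975 = 0.0465715
  w_IV·f_IV = 0.10 × 0.0108564 = 0.00108564
Marginal: 0.0237033 + 0.0404613 + 0.0465715 + 0.00108564 = 0.111822
Responsibility of Line I: 0.0237033 / 0.111822 ≈ 0.212

0.212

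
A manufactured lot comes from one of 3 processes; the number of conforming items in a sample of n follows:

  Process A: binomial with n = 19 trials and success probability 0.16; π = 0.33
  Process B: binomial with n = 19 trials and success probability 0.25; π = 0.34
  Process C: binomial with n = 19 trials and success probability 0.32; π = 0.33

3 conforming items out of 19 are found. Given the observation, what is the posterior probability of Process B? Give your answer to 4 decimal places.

Posterior ∝ prior × likelihood, so P(k | x) ∝ P(Z=k) f_k(x); normalise over all components.
Evaluate each component's likelihood at the observed value:
  L_A = 0.243867
  L_B = 0.151748
  L_C = 0.0663615
Multiply by the mixture weights:
  P(Z=A)·L_A = 0.33 × 0.243867 = 0.080476
  P(Z=B)·L_B = 0.34 × 0.151748 = 0.0515944
  P(Z=C)·L_C = 0.33 × 0.0663615 = 0.0218993
Normaliser: 0.080476 + 0.0515944 + 0.0218993 = 0.15397
P(Process B | the observation) ≈ 0.3351

0.3351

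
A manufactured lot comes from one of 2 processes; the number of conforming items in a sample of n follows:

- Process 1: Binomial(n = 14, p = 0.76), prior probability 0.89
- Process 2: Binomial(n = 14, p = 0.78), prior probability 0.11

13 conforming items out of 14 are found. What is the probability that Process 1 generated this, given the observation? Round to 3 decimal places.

0.863

P(component k | x) = π_k·f_k(x) / marginal(x), where marginal(x) = Σ_j π_j·f_j(x).
Binomial probabilities:
  f_1 = C(14,13)·0.76^13·0.24^1 = 14·0.0282213·0.24 = 0.0948235
  f_2 = C(14,13)·0.78^13·0.22^1 = 14·0.0395576·0.22 = 0.121837
Multiply by the mixture weights:
  π_1·f_1 = 0.89 × 0.0948235 = 0.0843929
  π_2·f_2 = 0.11 × 0.121837 = 0.0134021
Sum: 0.0843929 + 0.0134021 = 0.097795
P(Process 1 | data) ≈ 0.863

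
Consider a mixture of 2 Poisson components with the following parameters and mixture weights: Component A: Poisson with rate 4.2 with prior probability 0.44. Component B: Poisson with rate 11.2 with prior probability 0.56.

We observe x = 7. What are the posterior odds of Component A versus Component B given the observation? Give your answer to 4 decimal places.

Posterior odds = (π_i f_i(x)) / (π_j f_j(x)); the normalising sum cancels.
Poisson probabilities:
  f_A = e^(−4.2)·4.2^7/7! = 0.0685927
  f_B = e^(−11.2)·11.2^7/7! = 0.0599788
Odds = (0.44/0.56) × (0.0685927/0.0599788) = 0.785714 × 1.14362 ≈ 0.8986

0.8986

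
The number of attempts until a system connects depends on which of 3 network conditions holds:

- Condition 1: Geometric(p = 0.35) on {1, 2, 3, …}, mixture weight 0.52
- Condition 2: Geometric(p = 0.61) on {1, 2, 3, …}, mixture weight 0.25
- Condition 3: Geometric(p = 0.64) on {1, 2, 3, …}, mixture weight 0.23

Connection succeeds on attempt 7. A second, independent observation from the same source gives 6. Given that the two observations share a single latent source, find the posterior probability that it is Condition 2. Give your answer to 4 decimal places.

Apply Bayes' rule: the posterior for each component is proportional to its prior times its likelihood at x.
Since both observations come from the same component, the likelihood for component k is f_k(x₁)·f_k(x₂).
  p_1 = [0.0263966] × [0.0406102] = 0.00107197
  p_2 = [0.00214643] × [0.00550368] = 1.18133e-05
  p_3 = [0.00139314] × [0.00386984] = 5.39122e-06
Unnormalised posteriors:
  w_1·p_1 = 0.52 × 0.00107197 = 0.000557425
  w_2·p_2 = 0.25 × 1.18133e-05 = 2.95332e-06
  w_3·p_3 = 0.23 × 5.39122e-06 = 1.23998e-06
Normaliser: 0.000557425 + 2.95332e-06 + 1.23998e-06 = 0.000561618
P(Condition 2 | x₁, x₂) ≈ 0.0053

0.0053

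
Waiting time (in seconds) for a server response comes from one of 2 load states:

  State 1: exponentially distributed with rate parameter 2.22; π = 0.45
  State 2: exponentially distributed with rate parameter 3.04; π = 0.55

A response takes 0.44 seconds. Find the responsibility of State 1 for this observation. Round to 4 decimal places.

0.4615

P(component k | x) = P(Z=k)·f_k(x) / marginal(x), where marginal(x) = Σ_j P(Z=j)·f_j(x).
Exponential densities:
  p_1 = 0.835861
  p_2 = 0.797924
Prior × likelihood for each component:
  P(Z=1)·p_1 = 0.45 × 0.835861 = 0.376138
  P(Z=2)·p_2 = 0.55 × 0.797924 = 0.438858
Denominator: 0.376138 + 0.438858 = 0.814995
So the posterior for State 1 is 0.376138 / 0.814995 ≈ 0.4615.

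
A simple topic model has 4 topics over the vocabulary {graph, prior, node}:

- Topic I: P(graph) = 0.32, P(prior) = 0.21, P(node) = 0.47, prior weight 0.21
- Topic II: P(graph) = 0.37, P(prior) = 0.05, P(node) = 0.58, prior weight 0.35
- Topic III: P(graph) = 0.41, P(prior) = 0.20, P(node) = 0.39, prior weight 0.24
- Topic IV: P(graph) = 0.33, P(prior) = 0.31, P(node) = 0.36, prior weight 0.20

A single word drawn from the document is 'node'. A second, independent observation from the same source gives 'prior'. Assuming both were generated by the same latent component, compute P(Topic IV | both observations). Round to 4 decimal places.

0.3104

P(component k | x) = π_k·f_k(x) / marginal(x), where marginal(x) = Σ_j π_j·f_j(x).
Since both observations come from the same component, the likelihood for component k is f_k(x₁)·f_k(x₂).
  f_I = [P(node | comp) = 0.47] × [0.21] = 0.0987
  f_II = [P(node | comp) = 0.58] × [0.05] = 0.029
  f_III = [P(node | comp) = 0.39] × [0.2] = 0.078
  f_IV = [P(node | comp) = 0.36] × [0.31] = 0.1116
Unnormalised posteriors:
  π_I·f_I = 0.21 × 0.0987 = 0.020727
  π_II·f_II = 0.35 × 0.029 = 0.01015
  π_III·f_III = 0.24 × 0.078 = 0.01872
  π_IV·f_IV = 0.20 × 0.1116 = 0.02232
Normaliser: 0.020727 + 0.01015 + 0.01872 + 0.02232 = 0.071917
P(Topic IV | x₁,x₂) ≈ 0.3104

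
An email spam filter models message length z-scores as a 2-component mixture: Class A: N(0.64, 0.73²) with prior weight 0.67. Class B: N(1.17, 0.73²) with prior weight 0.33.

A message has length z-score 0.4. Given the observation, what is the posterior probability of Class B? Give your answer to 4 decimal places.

The responsibility of component k is π_k f_k(x) divided by Σ_j π_j f_j(x).
Evaluate each component's likelihood at the observed value:
  L_A = 0.517745
  L_B = 0.313322
Weight by the priors:
  π_A·L_A = 0.67 × 0.517745 = 0.346889
  π_B·L_B = 0.33 × 0.313322 = 0.103396
Normaliser: 0.346889 + 0.103396 = 0.450286
P(Class B | data) ≈ 0.2296

0.2296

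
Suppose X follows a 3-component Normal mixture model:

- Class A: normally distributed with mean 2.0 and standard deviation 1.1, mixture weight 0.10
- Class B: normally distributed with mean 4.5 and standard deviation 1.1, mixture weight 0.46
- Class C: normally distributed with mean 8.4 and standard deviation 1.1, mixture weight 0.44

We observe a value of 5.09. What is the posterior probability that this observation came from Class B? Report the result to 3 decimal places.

0.983

By Bayes' theorem, P(k | x) = P(Z=k) f_k(x) / Σ_j P(Z=j) f_j(x).
Evaluate each component's likelihood at the observed value:
  f_A = (1/(1.1·√(2π)))·exp(−(5.09−2.0)²/(2·1.1²)) = 0.362675·exp(-3.94550) = 0.00701472
  f_B = (1/(1.1·√(2π)))·exp(−(5.09−4.5)²/(2·1.1²)) = 0.362675·exp(-0.14384) = 0.314085
  f_C = (1/(1.1·√(2π)))·exp(−(5.09−8.4)²/(2·1.1²)) = 0.362675·exp(-4.52731) = 0.0039204
Unnormalised posteriors:
  P(Z=A)·f_A = 0.10 × 0.00701472 = 0.000701472
  P(Z=B)·f_B = 0.46 × 0.314085 = 0.144479
  P(Z=C)·f_C = 0.44 × 0.0039204 = 0.00172497
Sum: 0.000701472 + 0.144479 + 0.00172497 = 0.146906
So the posterior for Class B is 0.144479 / 0.146906 ≈ 0.983.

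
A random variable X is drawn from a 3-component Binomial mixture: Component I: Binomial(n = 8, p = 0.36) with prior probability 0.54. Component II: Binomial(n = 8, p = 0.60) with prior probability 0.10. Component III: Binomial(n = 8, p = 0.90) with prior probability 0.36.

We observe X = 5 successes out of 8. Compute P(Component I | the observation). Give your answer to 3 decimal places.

The responsibility of component k is w_k f_k(x) divided by Σ_j w_j f_j(x).
Binomial probabilities:
  f_I = C(8,5)·0.36^5·0.64^3 = 56·0.00604662·0.262144 = 0.0887647
  f_II = C(8,5)·0.60^5·0.40^3 = 56·0.07776·0.064 = 0.278692
  f_III = C(8,5)·0.90^5·0.10^3 = 56·0.59049·0.001 = 0.0330674
Prior × likelihood for each component:
  w_I·f_I = 0.54 × 0.0887647 = 0.047933
  w_II·f_II = 0.10 × 0.278692 = 0.0278692
  w_III·f_III = 0.36 × 0.0330674 = 0.0119043
Normaliser: 0.047933 + 0.0278692 + 0.0119043 = 0.0877064
P(Component I | 5 successes out of 8) ≈ 0.547

0.547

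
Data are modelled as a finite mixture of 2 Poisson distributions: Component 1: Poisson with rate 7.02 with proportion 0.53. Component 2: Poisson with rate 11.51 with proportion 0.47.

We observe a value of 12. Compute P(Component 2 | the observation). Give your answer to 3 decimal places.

P(component k | x) = π_k·f_k(x) / marginal(x), where marginal(x) = Σ_j π_j·f_j(x).
Component likelihoods at x = 12:
  f_1 = e^(−7.02)·7.02^12/12! = 0.0267277
  f_2 = e^(−11.51)·11.51^12/12! = 0.113198
Prior × likelihood for each component:
  π_1·f_1 = 0.53 × 0.0267277 = 0.0141657
  π_2·f_2 = 0.47 × 0.113198 = 0.0532029
Marginal: 0.0141657 + 0.0532029 = 0.0673686
So the posterior for Component 2 is 0.0532029 / 0.0673686 ≈ 0.790.

0.790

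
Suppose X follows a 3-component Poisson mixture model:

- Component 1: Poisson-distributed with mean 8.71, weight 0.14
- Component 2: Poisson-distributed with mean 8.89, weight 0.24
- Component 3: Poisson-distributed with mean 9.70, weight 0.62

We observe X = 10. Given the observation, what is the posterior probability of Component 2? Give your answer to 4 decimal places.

0.2316

Apply Bayes' rule: the posterior for each component is proportional to its prior times its likelihood at x.
Poisson probabilities:
  p_1 = 0.114212
  p_2 = 0.117051
  p_3 = 0.124537
Prior × likelihood for each component:
  P(Z=1)·p_1 = 0.14 × 0.114212 = 0.0159897
  P(Z=2)·p_2 = 0.24 × 0.117051 = 0.0280923
  P(Z=3)·p_3 = 0.62 × 0.124537 = 0.0772128
Denominator: 0.0159897 + 0.0280923 + 0.0772128 = 0.121295
P(Component 2 | 10) = 0.0280923 / 0.121295 ≈ 0.2316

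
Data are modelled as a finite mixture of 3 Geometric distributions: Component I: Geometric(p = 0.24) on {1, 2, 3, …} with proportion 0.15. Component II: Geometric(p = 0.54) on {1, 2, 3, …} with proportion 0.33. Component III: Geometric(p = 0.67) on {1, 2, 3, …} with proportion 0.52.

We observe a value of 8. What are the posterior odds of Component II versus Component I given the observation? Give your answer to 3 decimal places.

0.147

The posterior odds equal the prior odds times the likelihood ratio: (π_i/π_j)·(f_i(x)/f_j(x)).
Evaluate each component's likelihood at the observed value:
  f_I = 0.24·(1−0.24)^7 = 0.24·0.146452 = 0.0351485
  f_II = 0.54·(1−0.54)^7 = 0.54·0.00435818 = 0.00235342
  f_III = 0.67·(1−0.67)^7 = 0.67·0.000426184 = 0.000285544
0.000776627 / 0.00527227 ≈ 0.147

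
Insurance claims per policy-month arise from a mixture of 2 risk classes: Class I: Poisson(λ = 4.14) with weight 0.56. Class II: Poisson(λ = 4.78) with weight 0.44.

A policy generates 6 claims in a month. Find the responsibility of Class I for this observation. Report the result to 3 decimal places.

P(component k | x) = π_k·f_k(x) / marginal(x), where marginal(x) = Σ_j π_j·f_j(x).
Poisson probabilities:
  p_I = e^(−4.14)·4.14^6/6! = 0.11135
  p_II = e^(−4.78)·4.78^6/6! = 0.139094
Weight by the priors:
  π_I·p_I = 0.56 × 0.11135 = 0.062356
  π_II·p_II = 0.44 × 0.139094 = 0.0612012
Normaliser: 0.062356 + 0.0612012 = 0.123557
So the posterior for Class I is 0.062356 / 0.123557 ≈ 0.505.

0.505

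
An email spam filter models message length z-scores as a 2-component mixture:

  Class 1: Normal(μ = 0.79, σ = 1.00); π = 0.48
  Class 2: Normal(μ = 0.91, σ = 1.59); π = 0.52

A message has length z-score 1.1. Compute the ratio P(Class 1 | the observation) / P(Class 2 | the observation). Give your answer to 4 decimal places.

1.4089

Posterior odds = (π_i f_i(x)) / (π_j f_j(x)); the normalising sum cancels.
Normal densities:
  f_1 = (1/(1.00·√(2π)))·exp(−(1.1−0.79)²/(2·1.00²)) = 0.398942·exp(-0.04805) = 0.380226
  f_2 = (1/(1.59·√(2π)))·exp(−(1.1−0.91)²/(2·1.59²)) = 0.250907·exp(-0.00714) = 0.249122
Posterior odds = (π_1·f_1) / (π_2·f_2) = (0.48·0.380226) / (0.52·0.249122) = 0.182509 / 0.129543 ≈ 1.4089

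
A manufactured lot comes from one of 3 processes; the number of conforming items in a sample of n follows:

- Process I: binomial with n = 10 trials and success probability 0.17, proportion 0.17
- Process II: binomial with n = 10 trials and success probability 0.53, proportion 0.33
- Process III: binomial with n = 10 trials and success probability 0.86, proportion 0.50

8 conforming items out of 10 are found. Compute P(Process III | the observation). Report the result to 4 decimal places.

The responsibility of component k is w_k f_k(x) divided by Σ_j w_j f_j(x).
Evaluate each component's likelihood at the observed value:
  f_I = C(10,8)·0.17^8·0.83^2 = 45·6.97576e-07·0.6889 = 2.16252e-05
  f_II = C(10,8)·0.53^8·0.47^2 = 45·0.00622597·0.2209 = 0.0618892
  f_III = C(10,8)·0.86^8·0.14^2 = 45·0.299218·0.0196 = 0.26391
Unnormalised posteriors:
  w_I·f_I = 0.17 × 2.16252e-05 = 3.67628e-06
  w_II·f_II = 0.33 × 0.0618892 = 0.0204235
  w_III·f_III = 0.50 × 0.26391 = 0.131955
Evidence: 3.67628e-06 + 0.0204235 + 0.131955 = 0.152382
So the posterior for Process III is 0.131955 / 0.152382 ≈ 0.8659.

0.8659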